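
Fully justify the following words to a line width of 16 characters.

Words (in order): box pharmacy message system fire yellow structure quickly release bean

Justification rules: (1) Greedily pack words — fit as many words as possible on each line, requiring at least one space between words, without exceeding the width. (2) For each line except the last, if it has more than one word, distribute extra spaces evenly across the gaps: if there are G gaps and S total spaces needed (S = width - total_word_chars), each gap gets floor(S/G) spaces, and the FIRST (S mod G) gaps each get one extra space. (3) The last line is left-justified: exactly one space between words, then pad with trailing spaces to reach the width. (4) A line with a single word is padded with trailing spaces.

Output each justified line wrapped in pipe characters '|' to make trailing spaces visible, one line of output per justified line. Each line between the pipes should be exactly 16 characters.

Answer: |box     pharmacy|
|message   system|
|fire      yellow|
|structure       |
|quickly  release|
|bean            |

Derivation:
Line 1: ['box', 'pharmacy'] (min_width=12, slack=4)
Line 2: ['message', 'system'] (min_width=14, slack=2)
Line 3: ['fire', 'yellow'] (min_width=11, slack=5)
Line 4: ['structure'] (min_width=9, slack=7)
Line 5: ['quickly', 'release'] (min_width=15, slack=1)
Line 6: ['bean'] (min_width=4, slack=12)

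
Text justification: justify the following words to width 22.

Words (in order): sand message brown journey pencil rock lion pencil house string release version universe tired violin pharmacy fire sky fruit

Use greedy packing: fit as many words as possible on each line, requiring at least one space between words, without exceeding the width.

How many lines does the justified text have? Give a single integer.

Answer: 7

Derivation:
Line 1: ['sand', 'message', 'brown'] (min_width=18, slack=4)
Line 2: ['journey', 'pencil', 'rock'] (min_width=19, slack=3)
Line 3: ['lion', 'pencil', 'house'] (min_width=17, slack=5)
Line 4: ['string', 'release', 'version'] (min_width=22, slack=0)
Line 5: ['universe', 'tired', 'violin'] (min_width=21, slack=1)
Line 6: ['pharmacy', 'fire', 'sky'] (min_width=17, slack=5)
Line 7: ['fruit'] (min_width=5, slack=17)
Total lines: 7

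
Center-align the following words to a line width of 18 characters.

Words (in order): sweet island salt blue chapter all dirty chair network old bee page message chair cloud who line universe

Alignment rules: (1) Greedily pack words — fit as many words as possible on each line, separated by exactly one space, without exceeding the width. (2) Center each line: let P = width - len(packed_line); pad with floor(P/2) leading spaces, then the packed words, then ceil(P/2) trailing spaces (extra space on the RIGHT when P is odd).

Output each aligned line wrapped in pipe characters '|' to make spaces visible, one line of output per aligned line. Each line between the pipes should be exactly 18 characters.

Line 1: ['sweet', 'island', 'salt'] (min_width=17, slack=1)
Line 2: ['blue', 'chapter', 'all'] (min_width=16, slack=2)
Line 3: ['dirty', 'chair'] (min_width=11, slack=7)
Line 4: ['network', 'old', 'bee'] (min_width=15, slack=3)
Line 5: ['page', 'message', 'chair'] (min_width=18, slack=0)
Line 6: ['cloud', 'who', 'line'] (min_width=14, slack=4)
Line 7: ['universe'] (min_width=8, slack=10)

Answer: |sweet island salt |
| blue chapter all |
|   dirty chair    |
| network old bee  |
|page message chair|
|  cloud who line  |
|     universe     |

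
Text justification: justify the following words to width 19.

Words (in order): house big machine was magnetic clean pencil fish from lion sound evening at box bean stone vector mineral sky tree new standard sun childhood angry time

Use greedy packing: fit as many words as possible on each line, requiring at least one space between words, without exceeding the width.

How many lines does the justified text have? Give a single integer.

Answer: 9

Derivation:
Line 1: ['house', 'big', 'machine'] (min_width=17, slack=2)
Line 2: ['was', 'magnetic', 'clean'] (min_width=18, slack=1)
Line 3: ['pencil', 'fish', 'from'] (min_width=16, slack=3)
Line 4: ['lion', 'sound', 'evening'] (min_width=18, slack=1)
Line 5: ['at', 'box', 'bean', 'stone'] (min_width=17, slack=2)
Line 6: ['vector', 'mineral', 'sky'] (min_width=18, slack=1)
Line 7: ['tree', 'new', 'standard'] (min_width=17, slack=2)
Line 8: ['sun', 'childhood', 'angry'] (min_width=19, slack=0)
Line 9: ['time'] (min_width=4, slack=15)
Total lines: 9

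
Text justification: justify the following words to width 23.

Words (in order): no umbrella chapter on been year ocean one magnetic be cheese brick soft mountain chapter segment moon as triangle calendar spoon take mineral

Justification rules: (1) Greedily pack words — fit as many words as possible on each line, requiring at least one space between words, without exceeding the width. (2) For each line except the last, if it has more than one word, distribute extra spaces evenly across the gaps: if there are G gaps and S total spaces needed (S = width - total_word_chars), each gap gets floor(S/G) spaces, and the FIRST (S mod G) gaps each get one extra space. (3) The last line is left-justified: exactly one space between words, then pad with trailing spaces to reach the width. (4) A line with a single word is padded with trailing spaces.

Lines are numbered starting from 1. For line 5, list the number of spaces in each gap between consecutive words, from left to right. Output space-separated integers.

Line 1: ['no', 'umbrella', 'chapter', 'on'] (min_width=22, slack=1)
Line 2: ['been', 'year', 'ocean', 'one'] (min_width=19, slack=4)
Line 3: ['magnetic', 'be', 'cheese'] (min_width=18, slack=5)
Line 4: ['brick', 'soft', 'mountain'] (min_width=19, slack=4)
Line 5: ['chapter', 'segment', 'moon', 'as'] (min_width=23, slack=0)
Line 6: ['triangle', 'calendar', 'spoon'] (min_width=23, slack=0)
Line 7: ['take', 'mineral'] (min_width=12, slack=11)

Answer: 1 1 1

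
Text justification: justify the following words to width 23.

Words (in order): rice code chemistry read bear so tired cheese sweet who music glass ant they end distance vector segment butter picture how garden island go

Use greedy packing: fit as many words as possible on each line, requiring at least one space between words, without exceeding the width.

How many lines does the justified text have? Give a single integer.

Answer: 7

Derivation:
Line 1: ['rice', 'code', 'chemistry'] (min_width=19, slack=4)
Line 2: ['read', 'bear', 'so', 'tired'] (min_width=18, slack=5)
Line 3: ['cheese', 'sweet', 'who', 'music'] (min_width=22, slack=1)
Line 4: ['glass', 'ant', 'they', 'end'] (min_width=18, slack=5)
Line 5: ['distance', 'vector', 'segment'] (min_width=23, slack=0)
Line 6: ['butter', 'picture', 'how'] (min_width=18, slack=5)
Line 7: ['garden', 'island', 'go'] (min_width=16, slack=7)
Total lines: 7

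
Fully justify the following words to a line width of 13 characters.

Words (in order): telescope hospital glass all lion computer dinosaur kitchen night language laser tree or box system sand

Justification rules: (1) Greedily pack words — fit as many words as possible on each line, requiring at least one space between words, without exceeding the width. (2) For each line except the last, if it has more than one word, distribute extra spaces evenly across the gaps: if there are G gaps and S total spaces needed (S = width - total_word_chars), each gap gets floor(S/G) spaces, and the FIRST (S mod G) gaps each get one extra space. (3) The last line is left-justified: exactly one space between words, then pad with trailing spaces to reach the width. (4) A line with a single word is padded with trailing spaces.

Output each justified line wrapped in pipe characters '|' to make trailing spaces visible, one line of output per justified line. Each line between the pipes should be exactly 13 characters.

Line 1: ['telescope'] (min_width=9, slack=4)
Line 2: ['hospital'] (min_width=8, slack=5)
Line 3: ['glass', 'all'] (min_width=9, slack=4)
Line 4: ['lion', 'computer'] (min_width=13, slack=0)
Line 5: ['dinosaur'] (min_width=8, slack=5)
Line 6: ['kitchen', 'night'] (min_width=13, slack=0)
Line 7: ['language'] (min_width=8, slack=5)
Line 8: ['laser', 'tree', 'or'] (min_width=13, slack=0)
Line 9: ['box', 'system'] (min_width=10, slack=3)
Line 10: ['sand'] (min_width=4, slack=9)

Answer: |telescope    |
|hospital     |
|glass     all|
|lion computer|
|dinosaur     |
|kitchen night|
|language     |
|laser tree or|
|box    system|
|sand         |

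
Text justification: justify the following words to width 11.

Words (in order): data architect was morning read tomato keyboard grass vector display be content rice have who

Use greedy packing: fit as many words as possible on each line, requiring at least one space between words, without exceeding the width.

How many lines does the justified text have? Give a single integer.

Answer: 11

Derivation:
Line 1: ['data'] (min_width=4, slack=7)
Line 2: ['architect'] (min_width=9, slack=2)
Line 3: ['was', 'morning'] (min_width=11, slack=0)
Line 4: ['read', 'tomato'] (min_width=11, slack=0)
Line 5: ['keyboard'] (min_width=8, slack=3)
Line 6: ['grass'] (min_width=5, slack=6)
Line 7: ['vector'] (min_width=6, slack=5)
Line 8: ['display', 'be'] (min_width=10, slack=1)
Line 9: ['content'] (min_width=7, slack=4)
Line 10: ['rice', 'have'] (min_width=9, slack=2)
Line 11: ['who'] (min_width=3, slack=8)
Total lines: 11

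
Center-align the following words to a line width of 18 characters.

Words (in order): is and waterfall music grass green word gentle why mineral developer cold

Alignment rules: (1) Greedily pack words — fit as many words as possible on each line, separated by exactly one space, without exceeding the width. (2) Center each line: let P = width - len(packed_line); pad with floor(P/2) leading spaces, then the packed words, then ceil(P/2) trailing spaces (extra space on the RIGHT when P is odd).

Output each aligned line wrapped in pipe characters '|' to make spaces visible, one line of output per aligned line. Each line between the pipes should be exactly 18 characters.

Answer: | is and waterfall |
|music grass green |
| word gentle why  |
|mineral developer |
|       cold       |

Derivation:
Line 1: ['is', 'and', 'waterfall'] (min_width=16, slack=2)
Line 2: ['music', 'grass', 'green'] (min_width=17, slack=1)
Line 3: ['word', 'gentle', 'why'] (min_width=15, slack=3)
Line 4: ['mineral', 'developer'] (min_width=17, slack=1)
Line 5: ['cold'] (min_width=4, slack=14)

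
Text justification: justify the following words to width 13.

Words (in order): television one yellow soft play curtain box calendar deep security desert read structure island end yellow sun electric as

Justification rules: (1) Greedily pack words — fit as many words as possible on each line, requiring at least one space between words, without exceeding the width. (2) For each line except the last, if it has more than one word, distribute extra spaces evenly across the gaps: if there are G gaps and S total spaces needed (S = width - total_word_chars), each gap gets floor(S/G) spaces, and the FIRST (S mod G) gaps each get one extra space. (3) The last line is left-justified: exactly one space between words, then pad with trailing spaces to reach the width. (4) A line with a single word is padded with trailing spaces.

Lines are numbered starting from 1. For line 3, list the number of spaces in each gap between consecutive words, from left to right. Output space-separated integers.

Line 1: ['television'] (min_width=10, slack=3)
Line 2: ['one', 'yellow'] (min_width=10, slack=3)
Line 3: ['soft', 'play'] (min_width=9, slack=4)
Line 4: ['curtain', 'box'] (min_width=11, slack=2)
Line 5: ['calendar', 'deep'] (min_width=13, slack=0)
Line 6: ['security'] (min_width=8, slack=5)
Line 7: ['desert', 'read'] (min_width=11, slack=2)
Line 8: ['structure'] (min_width=9, slack=4)
Line 9: ['island', 'end'] (min_width=10, slack=3)
Line 10: ['yellow', 'sun'] (min_width=10, slack=3)
Line 11: ['electric', 'as'] (min_width=11, slack=2)

Answer: 5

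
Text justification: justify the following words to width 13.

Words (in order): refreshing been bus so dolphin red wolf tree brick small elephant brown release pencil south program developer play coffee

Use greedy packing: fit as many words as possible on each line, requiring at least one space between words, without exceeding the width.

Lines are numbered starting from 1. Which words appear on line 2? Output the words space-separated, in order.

Answer: been bus so

Derivation:
Line 1: ['refreshing'] (min_width=10, slack=3)
Line 2: ['been', 'bus', 'so'] (min_width=11, slack=2)
Line 3: ['dolphin', 'red'] (min_width=11, slack=2)
Line 4: ['wolf', 'tree'] (min_width=9, slack=4)
Line 5: ['brick', 'small'] (min_width=11, slack=2)
Line 6: ['elephant'] (min_width=8, slack=5)
Line 7: ['brown', 'release'] (min_width=13, slack=0)
Line 8: ['pencil', 'south'] (min_width=12, slack=1)
Line 9: ['program'] (min_width=7, slack=6)
Line 10: ['developer'] (min_width=9, slack=4)
Line 11: ['play', 'coffee'] (min_width=11, slack=2)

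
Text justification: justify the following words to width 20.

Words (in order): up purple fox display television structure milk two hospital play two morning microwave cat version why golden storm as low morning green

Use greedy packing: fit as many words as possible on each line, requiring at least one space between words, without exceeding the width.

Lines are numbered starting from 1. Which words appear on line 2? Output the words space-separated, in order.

Answer: display television

Derivation:
Line 1: ['up', 'purple', 'fox'] (min_width=13, slack=7)
Line 2: ['display', 'television'] (min_width=18, slack=2)
Line 3: ['structure', 'milk', 'two'] (min_width=18, slack=2)
Line 4: ['hospital', 'play', 'two'] (min_width=17, slack=3)
Line 5: ['morning', 'microwave'] (min_width=17, slack=3)
Line 6: ['cat', 'version', 'why'] (min_width=15, slack=5)
Line 7: ['golden', 'storm', 'as', 'low'] (min_width=19, slack=1)
Line 8: ['morning', 'green'] (min_width=13, slack=7)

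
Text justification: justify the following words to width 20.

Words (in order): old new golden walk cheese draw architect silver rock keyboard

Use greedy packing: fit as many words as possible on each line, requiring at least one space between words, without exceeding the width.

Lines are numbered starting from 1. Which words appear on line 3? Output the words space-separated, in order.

Answer: architect silver

Derivation:
Line 1: ['old', 'new', 'golden', 'walk'] (min_width=19, slack=1)
Line 2: ['cheese', 'draw'] (min_width=11, slack=9)
Line 3: ['architect', 'silver'] (min_width=16, slack=4)
Line 4: ['rock', 'keyboard'] (min_width=13, slack=7)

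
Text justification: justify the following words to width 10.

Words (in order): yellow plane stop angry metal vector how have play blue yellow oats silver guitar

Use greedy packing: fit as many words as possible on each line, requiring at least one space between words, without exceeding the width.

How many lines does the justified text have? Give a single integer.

Line 1: ['yellow'] (min_width=6, slack=4)
Line 2: ['plane', 'stop'] (min_width=10, slack=0)
Line 3: ['angry'] (min_width=5, slack=5)
Line 4: ['metal'] (min_width=5, slack=5)
Line 5: ['vector', 'how'] (min_width=10, slack=0)
Line 6: ['have', 'play'] (min_width=9, slack=1)
Line 7: ['blue'] (min_width=4, slack=6)
Line 8: ['yellow'] (min_width=6, slack=4)
Line 9: ['oats'] (min_width=4, slack=6)
Line 10: ['silver'] (min_width=6, slack=4)
Line 11: ['guitar'] (min_width=6, slack=4)
Total lines: 11

Answer: 11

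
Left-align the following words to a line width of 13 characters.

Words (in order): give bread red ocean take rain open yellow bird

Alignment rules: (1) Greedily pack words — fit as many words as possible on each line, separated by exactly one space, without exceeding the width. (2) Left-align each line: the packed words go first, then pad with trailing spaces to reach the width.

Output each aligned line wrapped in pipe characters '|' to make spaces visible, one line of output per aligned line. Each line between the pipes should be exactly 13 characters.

Answer: |give bread   |
|red ocean    |
|take rain    |
|open yellow  |
|bird         |

Derivation:
Line 1: ['give', 'bread'] (min_width=10, slack=3)
Line 2: ['red', 'ocean'] (min_width=9, slack=4)
Line 3: ['take', 'rain'] (min_width=9, slack=4)
Line 4: ['open', 'yellow'] (min_width=11, slack=2)
Line 5: ['bird'] (min_width=4, slack=9)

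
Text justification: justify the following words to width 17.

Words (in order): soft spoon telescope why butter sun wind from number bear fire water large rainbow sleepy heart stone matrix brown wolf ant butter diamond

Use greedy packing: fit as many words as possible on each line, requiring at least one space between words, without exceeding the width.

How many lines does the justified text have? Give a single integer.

Answer: 10

Derivation:
Line 1: ['soft', 'spoon'] (min_width=10, slack=7)
Line 2: ['telescope', 'why'] (min_width=13, slack=4)
Line 3: ['butter', 'sun', 'wind'] (min_width=15, slack=2)
Line 4: ['from', 'number', 'bear'] (min_width=16, slack=1)
Line 5: ['fire', 'water', 'large'] (min_width=16, slack=1)
Line 6: ['rainbow', 'sleepy'] (min_width=14, slack=3)
Line 7: ['heart', 'stone'] (min_width=11, slack=6)
Line 8: ['matrix', 'brown', 'wolf'] (min_width=17, slack=0)
Line 9: ['ant', 'butter'] (min_width=10, slack=7)
Line 10: ['diamond'] (min_width=7, slack=10)
Total lines: 10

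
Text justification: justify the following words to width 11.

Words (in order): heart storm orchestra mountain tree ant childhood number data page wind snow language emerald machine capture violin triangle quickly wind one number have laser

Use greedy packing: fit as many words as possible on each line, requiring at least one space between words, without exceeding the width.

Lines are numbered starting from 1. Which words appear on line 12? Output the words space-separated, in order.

Line 1: ['heart', 'storm'] (min_width=11, slack=0)
Line 2: ['orchestra'] (min_width=9, slack=2)
Line 3: ['mountain'] (min_width=8, slack=3)
Line 4: ['tree', 'ant'] (min_width=8, slack=3)
Line 5: ['childhood'] (min_width=9, slack=2)
Line 6: ['number', 'data'] (min_width=11, slack=0)
Line 7: ['page', 'wind'] (min_width=9, slack=2)
Line 8: ['snow'] (min_width=4, slack=7)
Line 9: ['language'] (min_width=8, slack=3)
Line 10: ['emerald'] (min_width=7, slack=4)
Line 11: ['machine'] (min_width=7, slack=4)
Line 12: ['capture'] (min_width=7, slack=4)
Line 13: ['violin'] (min_width=6, slack=5)
Line 14: ['triangle'] (min_width=8, slack=3)
Line 15: ['quickly'] (min_width=7, slack=4)
Line 16: ['wind', 'one'] (min_width=8, slack=3)
Line 17: ['number', 'have'] (min_width=11, slack=0)
Line 18: ['laser'] (min_width=5, slack=6)

Answer: capture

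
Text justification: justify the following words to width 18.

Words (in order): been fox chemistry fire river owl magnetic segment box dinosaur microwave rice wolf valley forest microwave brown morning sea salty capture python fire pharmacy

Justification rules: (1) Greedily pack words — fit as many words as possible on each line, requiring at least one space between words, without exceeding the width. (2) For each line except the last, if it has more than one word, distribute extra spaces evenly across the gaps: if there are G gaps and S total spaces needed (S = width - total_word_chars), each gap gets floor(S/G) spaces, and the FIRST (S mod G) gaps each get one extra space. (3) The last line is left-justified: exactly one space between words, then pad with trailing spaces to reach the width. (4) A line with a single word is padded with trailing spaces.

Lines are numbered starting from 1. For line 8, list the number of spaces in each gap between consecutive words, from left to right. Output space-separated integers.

Line 1: ['been', 'fox', 'chemistry'] (min_width=18, slack=0)
Line 2: ['fire', 'river', 'owl'] (min_width=14, slack=4)
Line 3: ['magnetic', 'segment'] (min_width=16, slack=2)
Line 4: ['box', 'dinosaur'] (min_width=12, slack=6)
Line 5: ['microwave', 'rice'] (min_width=14, slack=4)
Line 6: ['wolf', 'valley', 'forest'] (min_width=18, slack=0)
Line 7: ['microwave', 'brown'] (min_width=15, slack=3)
Line 8: ['morning', 'sea', 'salty'] (min_width=17, slack=1)
Line 9: ['capture', 'python'] (min_width=14, slack=4)
Line 10: ['fire', 'pharmacy'] (min_width=13, slack=5)

Answer: 2 1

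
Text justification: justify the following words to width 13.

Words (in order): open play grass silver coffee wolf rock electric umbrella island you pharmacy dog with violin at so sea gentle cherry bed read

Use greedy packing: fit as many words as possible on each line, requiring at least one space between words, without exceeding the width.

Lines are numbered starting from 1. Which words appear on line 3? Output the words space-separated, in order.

Line 1: ['open', 'play'] (min_width=9, slack=4)
Line 2: ['grass', 'silver'] (min_width=12, slack=1)
Line 3: ['coffee', 'wolf'] (min_width=11, slack=2)
Line 4: ['rock', 'electric'] (min_width=13, slack=0)
Line 5: ['umbrella'] (min_width=8, slack=5)
Line 6: ['island', 'you'] (min_width=10, slack=3)
Line 7: ['pharmacy', 'dog'] (min_width=12, slack=1)
Line 8: ['with', 'violin'] (min_width=11, slack=2)
Line 9: ['at', 'so', 'sea'] (min_width=9, slack=4)
Line 10: ['gentle', 'cherry'] (min_width=13, slack=0)
Line 11: ['bed', 'read'] (min_width=8, slack=5)

Answer: coffee wolf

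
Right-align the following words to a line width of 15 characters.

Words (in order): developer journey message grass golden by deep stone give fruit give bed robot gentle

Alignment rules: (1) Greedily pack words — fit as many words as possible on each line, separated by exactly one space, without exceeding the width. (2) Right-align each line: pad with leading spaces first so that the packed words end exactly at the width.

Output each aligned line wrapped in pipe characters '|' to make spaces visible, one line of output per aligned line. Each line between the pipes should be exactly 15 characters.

Line 1: ['developer'] (min_width=9, slack=6)
Line 2: ['journey', 'message'] (min_width=15, slack=0)
Line 3: ['grass', 'golden', 'by'] (min_width=15, slack=0)
Line 4: ['deep', 'stone', 'give'] (min_width=15, slack=0)
Line 5: ['fruit', 'give', 'bed'] (min_width=14, slack=1)
Line 6: ['robot', 'gentle'] (min_width=12, slack=3)

Answer: |      developer|
|journey message|
|grass golden by|
|deep stone give|
| fruit give bed|
|   robot gentle|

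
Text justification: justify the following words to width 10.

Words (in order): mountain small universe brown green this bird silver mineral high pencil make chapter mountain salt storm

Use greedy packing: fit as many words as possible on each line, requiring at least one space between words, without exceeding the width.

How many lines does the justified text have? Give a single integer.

Answer: 14

Derivation:
Line 1: ['mountain'] (min_width=8, slack=2)
Line 2: ['small'] (min_width=5, slack=5)
Line 3: ['universe'] (min_width=8, slack=2)
Line 4: ['brown'] (min_width=5, slack=5)
Line 5: ['green', 'this'] (min_width=10, slack=0)
Line 6: ['bird'] (min_width=4, slack=6)
Line 7: ['silver'] (min_width=6, slack=4)
Line 8: ['mineral'] (min_width=7, slack=3)
Line 9: ['high'] (min_width=4, slack=6)
Line 10: ['pencil'] (min_width=6, slack=4)
Line 11: ['make'] (min_width=4, slack=6)
Line 12: ['chapter'] (min_width=7, slack=3)
Line 13: ['mountain'] (min_width=8, slack=2)
Line 14: ['salt', 'storm'] (min_width=10, slack=0)
Total lines: 14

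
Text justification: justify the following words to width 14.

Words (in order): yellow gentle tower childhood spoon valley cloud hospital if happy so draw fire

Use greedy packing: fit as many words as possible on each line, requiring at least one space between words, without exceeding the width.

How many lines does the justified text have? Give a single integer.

Line 1: ['yellow', 'gentle'] (min_width=13, slack=1)
Line 2: ['tower'] (min_width=5, slack=9)
Line 3: ['childhood'] (min_width=9, slack=5)
Line 4: ['spoon', 'valley'] (min_width=12, slack=2)
Line 5: ['cloud', 'hospital'] (min_width=14, slack=0)
Line 6: ['if', 'happy', 'so'] (min_width=11, slack=3)
Line 7: ['draw', 'fire'] (min_width=9, slack=5)
Total lines: 7

Answer: 7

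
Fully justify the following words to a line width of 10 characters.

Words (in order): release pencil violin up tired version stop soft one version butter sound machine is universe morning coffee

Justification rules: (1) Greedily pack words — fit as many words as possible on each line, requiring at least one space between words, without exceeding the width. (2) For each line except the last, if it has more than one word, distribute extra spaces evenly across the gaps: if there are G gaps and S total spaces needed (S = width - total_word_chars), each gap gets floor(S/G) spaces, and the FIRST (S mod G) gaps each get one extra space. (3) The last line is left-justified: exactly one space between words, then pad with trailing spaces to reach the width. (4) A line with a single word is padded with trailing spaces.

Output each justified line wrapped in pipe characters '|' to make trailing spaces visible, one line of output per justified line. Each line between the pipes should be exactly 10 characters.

Answer: |release   |
|pencil    |
|violin  up|
|tired     |
|version   |
|stop  soft|
|one       |
|version   |
|butter    |
|sound     |
|machine is|
|universe  |
|morning   |
|coffee    |

Derivation:
Line 1: ['release'] (min_width=7, slack=3)
Line 2: ['pencil'] (min_width=6, slack=4)
Line 3: ['violin', 'up'] (min_width=9, slack=1)
Line 4: ['tired'] (min_width=5, slack=5)
Line 5: ['version'] (min_width=7, slack=3)
Line 6: ['stop', 'soft'] (min_width=9, slack=1)
Line 7: ['one'] (min_width=3, slack=7)
Line 8: ['version'] (min_width=7, slack=3)
Line 9: ['butter'] (min_width=6, slack=4)
Line 10: ['sound'] (min_width=5, slack=5)
Line 11: ['machine', 'is'] (min_width=10, slack=0)
Line 12: ['universe'] (min_width=8, slack=2)
Line 13: ['morning'] (min_width=7, slack=3)
Line 14: ['coffee'] (min_width=6, slack=4)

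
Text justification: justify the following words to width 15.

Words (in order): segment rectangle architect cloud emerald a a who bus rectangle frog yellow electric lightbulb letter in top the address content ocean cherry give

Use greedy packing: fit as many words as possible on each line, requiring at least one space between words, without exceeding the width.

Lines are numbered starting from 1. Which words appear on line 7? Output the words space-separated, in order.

Answer: electric

Derivation:
Line 1: ['segment'] (min_width=7, slack=8)
Line 2: ['rectangle'] (min_width=9, slack=6)
Line 3: ['architect', 'cloud'] (min_width=15, slack=0)
Line 4: ['emerald', 'a', 'a', 'who'] (min_width=15, slack=0)
Line 5: ['bus', 'rectangle'] (min_width=13, slack=2)
Line 6: ['frog', 'yellow'] (min_width=11, slack=4)
Line 7: ['electric'] (min_width=8, slack=7)
Line 8: ['lightbulb'] (min_width=9, slack=6)
Line 9: ['letter', 'in', 'top'] (min_width=13, slack=2)
Line 10: ['the', 'address'] (min_width=11, slack=4)
Line 11: ['content', 'ocean'] (min_width=13, slack=2)
Line 12: ['cherry', 'give'] (min_width=11, slack=4)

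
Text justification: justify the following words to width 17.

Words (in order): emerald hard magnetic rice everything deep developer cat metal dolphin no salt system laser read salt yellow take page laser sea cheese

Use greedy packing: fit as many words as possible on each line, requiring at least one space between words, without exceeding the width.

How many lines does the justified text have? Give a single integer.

Line 1: ['emerald', 'hard'] (min_width=12, slack=5)
Line 2: ['magnetic', 'rice'] (min_width=13, slack=4)
Line 3: ['everything', 'deep'] (min_width=15, slack=2)
Line 4: ['developer', 'cat'] (min_width=13, slack=4)
Line 5: ['metal', 'dolphin', 'no'] (min_width=16, slack=1)
Line 6: ['salt', 'system', 'laser'] (min_width=17, slack=0)
Line 7: ['read', 'salt', 'yellow'] (min_width=16, slack=1)
Line 8: ['take', 'page', 'laser'] (min_width=15, slack=2)
Line 9: ['sea', 'cheese'] (min_width=10, slack=7)
Total lines: 9

Answer: 9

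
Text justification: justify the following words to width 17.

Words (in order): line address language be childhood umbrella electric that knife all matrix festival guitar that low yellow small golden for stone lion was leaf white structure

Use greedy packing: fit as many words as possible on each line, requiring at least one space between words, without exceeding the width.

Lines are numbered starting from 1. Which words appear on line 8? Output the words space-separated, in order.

Answer: yellow small

Derivation:
Line 1: ['line', 'address'] (min_width=12, slack=5)
Line 2: ['language', 'be'] (min_width=11, slack=6)
Line 3: ['childhood'] (min_width=9, slack=8)
Line 4: ['umbrella', 'electric'] (min_width=17, slack=0)
Line 5: ['that', 'knife', 'all'] (min_width=14, slack=3)
Line 6: ['matrix', 'festival'] (min_width=15, slack=2)
Line 7: ['guitar', 'that', 'low'] (min_width=15, slack=2)
Line 8: ['yellow', 'small'] (min_width=12, slack=5)
Line 9: ['golden', 'for', 'stone'] (min_width=16, slack=1)
Line 10: ['lion', 'was', 'leaf'] (min_width=13, slack=4)
Line 11: ['white', 'structure'] (min_width=15, slack=2)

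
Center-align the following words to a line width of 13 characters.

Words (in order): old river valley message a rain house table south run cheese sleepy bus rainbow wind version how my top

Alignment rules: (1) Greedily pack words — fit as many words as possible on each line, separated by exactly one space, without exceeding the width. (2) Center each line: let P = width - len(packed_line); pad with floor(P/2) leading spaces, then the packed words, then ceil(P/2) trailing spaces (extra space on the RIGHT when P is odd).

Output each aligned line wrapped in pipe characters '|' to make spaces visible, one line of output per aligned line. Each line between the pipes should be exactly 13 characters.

Answer: |  old river  |
|   valley    |
|  message a  |
| rain house  |
| table south |
| run cheese  |
| sleepy bus  |
|rainbow wind |
| version how |
|   my top    |

Derivation:
Line 1: ['old', 'river'] (min_width=9, slack=4)
Line 2: ['valley'] (min_width=6, slack=7)
Line 3: ['message', 'a'] (min_width=9, slack=4)
Line 4: ['rain', 'house'] (min_width=10, slack=3)
Line 5: ['table', 'south'] (min_width=11, slack=2)
Line 6: ['run', 'cheese'] (min_width=10, slack=3)
Line 7: ['sleepy', 'bus'] (min_width=10, slack=3)
Line 8: ['rainbow', 'wind'] (min_width=12, slack=1)
Line 9: ['version', 'how'] (min_width=11, slack=2)
Line 10: ['my', 'top'] (min_width=6, slack=7)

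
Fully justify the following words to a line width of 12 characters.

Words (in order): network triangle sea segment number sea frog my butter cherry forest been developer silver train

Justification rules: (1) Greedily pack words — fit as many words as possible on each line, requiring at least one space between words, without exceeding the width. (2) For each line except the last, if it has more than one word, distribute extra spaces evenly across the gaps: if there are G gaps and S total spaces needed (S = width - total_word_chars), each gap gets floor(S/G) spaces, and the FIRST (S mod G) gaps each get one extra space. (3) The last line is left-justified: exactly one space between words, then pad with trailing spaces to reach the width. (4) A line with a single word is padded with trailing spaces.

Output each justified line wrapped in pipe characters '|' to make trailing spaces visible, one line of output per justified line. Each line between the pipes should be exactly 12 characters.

Answer: |network     |
|triangle sea|
|segment     |
|number   sea|
|frog      my|
|butter      |
|cherry      |
|forest  been|
|developer   |
|silver train|

Derivation:
Line 1: ['network'] (min_width=7, slack=5)
Line 2: ['triangle', 'sea'] (min_width=12, slack=0)
Line 3: ['segment'] (min_width=7, slack=5)
Line 4: ['number', 'sea'] (min_width=10, slack=2)
Line 5: ['frog', 'my'] (min_width=7, slack=5)
Line 6: ['butter'] (min_width=6, slack=6)
Line 7: ['cherry'] (min_width=6, slack=6)
Line 8: ['forest', 'been'] (min_width=11, slack=1)
Line 9: ['developer'] (min_width=9, slack=3)
Line 10: ['silver', 'train'] (min_width=12, slack=0)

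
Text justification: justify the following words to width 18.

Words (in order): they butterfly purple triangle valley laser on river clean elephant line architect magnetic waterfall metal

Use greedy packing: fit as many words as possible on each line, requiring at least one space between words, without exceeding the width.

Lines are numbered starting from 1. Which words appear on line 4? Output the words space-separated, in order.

Line 1: ['they', 'butterfly'] (min_width=14, slack=4)
Line 2: ['purple', 'triangle'] (min_width=15, slack=3)
Line 3: ['valley', 'laser', 'on'] (min_width=15, slack=3)
Line 4: ['river', 'clean'] (min_width=11, slack=7)
Line 5: ['elephant', 'line'] (min_width=13, slack=5)
Line 6: ['architect', 'magnetic'] (min_width=18, slack=0)
Line 7: ['waterfall', 'metal'] (min_width=15, slack=3)

Answer: river clean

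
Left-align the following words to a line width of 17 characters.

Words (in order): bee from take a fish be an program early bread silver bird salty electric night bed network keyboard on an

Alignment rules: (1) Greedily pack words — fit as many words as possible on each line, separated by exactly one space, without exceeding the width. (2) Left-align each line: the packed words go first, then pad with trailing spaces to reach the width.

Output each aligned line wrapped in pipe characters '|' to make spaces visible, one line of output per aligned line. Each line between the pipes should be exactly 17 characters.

Line 1: ['bee', 'from', 'take', 'a'] (min_width=15, slack=2)
Line 2: ['fish', 'be', 'an'] (min_width=10, slack=7)
Line 3: ['program', 'early'] (min_width=13, slack=4)
Line 4: ['bread', 'silver', 'bird'] (min_width=17, slack=0)
Line 5: ['salty', 'electric'] (min_width=14, slack=3)
Line 6: ['night', 'bed', 'network'] (min_width=17, slack=0)
Line 7: ['keyboard', 'on', 'an'] (min_width=14, slack=3)

Answer: |bee from take a  |
|fish be an       |
|program early    |
|bread silver bird|
|salty electric   |
|night bed network|
|keyboard on an   |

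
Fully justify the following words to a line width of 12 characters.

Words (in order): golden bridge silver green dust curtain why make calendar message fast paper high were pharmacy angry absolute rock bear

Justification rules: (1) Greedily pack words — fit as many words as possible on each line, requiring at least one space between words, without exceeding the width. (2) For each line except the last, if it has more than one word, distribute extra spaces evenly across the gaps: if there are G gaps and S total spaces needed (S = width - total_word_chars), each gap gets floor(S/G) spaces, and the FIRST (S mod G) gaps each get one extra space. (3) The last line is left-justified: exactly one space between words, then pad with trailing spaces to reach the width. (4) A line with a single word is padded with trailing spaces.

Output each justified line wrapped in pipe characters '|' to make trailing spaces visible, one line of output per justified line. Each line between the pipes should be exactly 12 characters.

Answer: |golden      |
|bridge      |
|silver green|
|dust curtain|
|why     make|
|calendar    |
|message fast|
|paper   high|
|were        |
|pharmacy    |
|angry       |
|absolute    |
|rock bear   |

Derivation:
Line 1: ['golden'] (min_width=6, slack=6)
Line 2: ['bridge'] (min_width=6, slack=6)
Line 3: ['silver', 'green'] (min_width=12, slack=0)
Line 4: ['dust', 'curtain'] (min_width=12, slack=0)
Line 5: ['why', 'make'] (min_width=8, slack=4)
Line 6: ['calendar'] (min_width=8, slack=4)
Line 7: ['message', 'fast'] (min_width=12, slack=0)
Line 8: ['paper', 'high'] (min_width=10, slack=2)
Line 9: ['were'] (min_width=4, slack=8)
Line 10: ['pharmacy'] (min_width=8, slack=4)
Line 11: ['angry'] (min_width=5, slack=7)
Line 12: ['absolute'] (min_width=8, slack=4)
Line 13: ['rock', 'bear'] (min_width=9, slack=3)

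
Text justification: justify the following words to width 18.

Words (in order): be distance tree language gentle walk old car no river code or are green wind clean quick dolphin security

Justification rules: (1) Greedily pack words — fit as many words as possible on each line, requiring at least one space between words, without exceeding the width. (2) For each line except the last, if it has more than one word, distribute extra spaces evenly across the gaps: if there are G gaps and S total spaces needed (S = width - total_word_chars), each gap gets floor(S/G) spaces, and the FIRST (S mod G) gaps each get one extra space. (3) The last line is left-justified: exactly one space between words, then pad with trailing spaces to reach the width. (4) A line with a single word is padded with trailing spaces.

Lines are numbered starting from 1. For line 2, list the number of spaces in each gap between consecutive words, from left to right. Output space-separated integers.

Answer: 4

Derivation:
Line 1: ['be', 'distance', 'tree'] (min_width=16, slack=2)
Line 2: ['language', 'gentle'] (min_width=15, slack=3)
Line 3: ['walk', 'old', 'car', 'no'] (min_width=15, slack=3)
Line 4: ['river', 'code', 'or', 'are'] (min_width=17, slack=1)
Line 5: ['green', 'wind', 'clean'] (min_width=16, slack=2)
Line 6: ['quick', 'dolphin'] (min_width=13, slack=5)
Line 7: ['security'] (min_width=8, slack=10)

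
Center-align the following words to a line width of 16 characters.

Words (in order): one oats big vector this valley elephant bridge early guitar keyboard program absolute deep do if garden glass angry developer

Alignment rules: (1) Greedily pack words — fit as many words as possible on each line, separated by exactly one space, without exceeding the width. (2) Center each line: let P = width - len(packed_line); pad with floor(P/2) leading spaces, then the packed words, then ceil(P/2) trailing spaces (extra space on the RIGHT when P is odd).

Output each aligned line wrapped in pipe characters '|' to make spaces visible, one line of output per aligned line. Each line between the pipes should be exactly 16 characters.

Answer: |  one oats big  |
|  vector this   |
|valley elephant |
|  bridge early  |
|guitar keyboard |
|program absolute|
|   deep do if   |
|  garden glass  |
|angry developer |

Derivation:
Line 1: ['one', 'oats', 'big'] (min_width=12, slack=4)
Line 2: ['vector', 'this'] (min_width=11, slack=5)
Line 3: ['valley', 'elephant'] (min_width=15, slack=1)
Line 4: ['bridge', 'early'] (min_width=12, slack=4)
Line 5: ['guitar', 'keyboard'] (min_width=15, slack=1)
Line 6: ['program', 'absolute'] (min_width=16, slack=0)
Line 7: ['deep', 'do', 'if'] (min_width=10, slack=6)
Line 8: ['garden', 'glass'] (min_width=12, slack=4)
Line 9: ['angry', 'developer'] (min_width=15, slack=1)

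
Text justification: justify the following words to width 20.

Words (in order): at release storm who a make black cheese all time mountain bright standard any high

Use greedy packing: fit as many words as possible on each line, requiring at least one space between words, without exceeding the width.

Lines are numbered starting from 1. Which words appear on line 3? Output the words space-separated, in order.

Answer: all time mountain

Derivation:
Line 1: ['at', 'release', 'storm', 'who'] (min_width=20, slack=0)
Line 2: ['a', 'make', 'black', 'cheese'] (min_width=19, slack=1)
Line 3: ['all', 'time', 'mountain'] (min_width=17, slack=3)
Line 4: ['bright', 'standard', 'any'] (min_width=19, slack=1)
Line 5: ['high'] (min_width=4, slack=16)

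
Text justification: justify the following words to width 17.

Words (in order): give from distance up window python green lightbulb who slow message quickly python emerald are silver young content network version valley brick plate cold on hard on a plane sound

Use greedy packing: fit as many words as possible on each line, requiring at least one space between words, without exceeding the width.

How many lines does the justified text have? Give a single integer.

Answer: 13

Derivation:
Line 1: ['give', 'from'] (min_width=9, slack=8)
Line 2: ['distance', 'up'] (min_width=11, slack=6)
Line 3: ['window', 'python'] (min_width=13, slack=4)
Line 4: ['green', 'lightbulb'] (min_width=15, slack=2)
Line 5: ['who', 'slow', 'message'] (min_width=16, slack=1)
Line 6: ['quickly', 'python'] (min_width=14, slack=3)
Line 7: ['emerald', 'are'] (min_width=11, slack=6)
Line 8: ['silver', 'young'] (min_width=12, slack=5)
Line 9: ['content', 'network'] (min_width=15, slack=2)
Line 10: ['version', 'valley'] (min_width=14, slack=3)
Line 11: ['brick', 'plate', 'cold'] (min_width=16, slack=1)
Line 12: ['on', 'hard', 'on', 'a'] (min_width=12, slack=5)
Line 13: ['plane', 'sound'] (min_width=11, slack=6)
Total lines: 13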